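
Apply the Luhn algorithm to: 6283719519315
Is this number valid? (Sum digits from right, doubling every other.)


Luhn sum = 63
63 mod 10 = 3

Invalid (Luhn sum mod 10 = 3)


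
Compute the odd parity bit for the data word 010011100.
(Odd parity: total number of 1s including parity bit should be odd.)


Number of 1s in data: 4
Parity bit: 1

1


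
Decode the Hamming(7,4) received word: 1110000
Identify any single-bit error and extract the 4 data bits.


Syndrome = 0: no error detected

Data: 1000 (no errors)


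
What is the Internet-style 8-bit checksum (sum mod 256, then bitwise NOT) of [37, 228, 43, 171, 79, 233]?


Sum = 791 mod 256 = 23
Complement = 232

232


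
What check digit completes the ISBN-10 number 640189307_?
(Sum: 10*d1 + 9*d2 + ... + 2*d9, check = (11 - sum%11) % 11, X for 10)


Weighted sum: 222
222 mod 11 = 2

Check digit: 9


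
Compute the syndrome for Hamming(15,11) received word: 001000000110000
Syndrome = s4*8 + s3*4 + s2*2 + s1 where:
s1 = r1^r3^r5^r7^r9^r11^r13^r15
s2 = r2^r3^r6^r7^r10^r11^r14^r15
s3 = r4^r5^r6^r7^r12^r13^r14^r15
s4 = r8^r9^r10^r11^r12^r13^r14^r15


s1=0, s2=1, s3=0, s4=0

Syndrome = 2 (error at position 2)


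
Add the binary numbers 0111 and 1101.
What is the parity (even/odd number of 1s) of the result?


0111 = 7
1101 = 13
Sum = 20 = 10100
1s count = 2

even parity (2 ones in 10100)


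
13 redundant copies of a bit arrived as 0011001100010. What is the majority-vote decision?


Ones: 5 out of 13
Threshold: 7

0 (5/13 voted 1)


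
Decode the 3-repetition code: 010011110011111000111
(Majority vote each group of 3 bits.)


Groups: 010, 011, 110, 011, 111, 000, 111
Majority votes: 0111101

0111101


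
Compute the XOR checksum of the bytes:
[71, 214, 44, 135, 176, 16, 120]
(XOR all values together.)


XOR chain: 71 ^ 214 ^ 44 ^ 135 ^ 176 ^ 16 ^ 120 = 226

226


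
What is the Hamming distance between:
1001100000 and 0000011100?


XOR: 1001111100
Count of 1s: 6

6


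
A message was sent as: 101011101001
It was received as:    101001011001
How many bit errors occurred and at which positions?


XOR: 000010110000

3 error(s) at position(s): 4, 6, 7


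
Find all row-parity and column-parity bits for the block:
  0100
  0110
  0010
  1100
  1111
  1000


Row parities: 101001
Column parities: 1011

Row P: 101001, Col P: 1011, Corner: 1


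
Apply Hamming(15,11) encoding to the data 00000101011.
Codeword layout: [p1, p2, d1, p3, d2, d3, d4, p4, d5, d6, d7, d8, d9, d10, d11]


Parity bits: p1=1, p2=1, p3=1, p4=0

110100000101011


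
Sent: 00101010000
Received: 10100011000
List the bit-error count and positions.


XOR: 10001001000

3 error(s) at position(s): 0, 4, 7


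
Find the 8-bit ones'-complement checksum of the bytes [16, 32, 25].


Sum = 73 mod 256 = 73
Complement = 182

182


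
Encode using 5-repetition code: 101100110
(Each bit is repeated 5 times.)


Each bit -> 5 copies

111110000011111111110000000000111111111100000


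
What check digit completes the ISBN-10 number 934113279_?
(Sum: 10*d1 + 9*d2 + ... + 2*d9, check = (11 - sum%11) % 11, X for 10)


Weighted sum: 224
224 mod 11 = 4

Check digit: 7


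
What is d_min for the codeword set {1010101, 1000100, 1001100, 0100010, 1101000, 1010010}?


Comparing all pairs, minimum distance: 1
Can detect 0 errors, correct 0 errors

1


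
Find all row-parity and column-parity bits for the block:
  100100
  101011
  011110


Row parities: 000
Column parities: 010001

Row P: 000, Col P: 010001, Corner: 0


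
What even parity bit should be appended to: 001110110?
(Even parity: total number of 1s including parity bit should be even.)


Number of 1s in data: 5
Parity bit: 1

1


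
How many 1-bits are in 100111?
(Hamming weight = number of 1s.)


Counting 1s in 100111

4


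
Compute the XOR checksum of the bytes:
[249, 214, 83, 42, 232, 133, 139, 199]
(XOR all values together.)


XOR chain: 249 ^ 214 ^ 83 ^ 42 ^ 232 ^ 133 ^ 139 ^ 199 = 119

119


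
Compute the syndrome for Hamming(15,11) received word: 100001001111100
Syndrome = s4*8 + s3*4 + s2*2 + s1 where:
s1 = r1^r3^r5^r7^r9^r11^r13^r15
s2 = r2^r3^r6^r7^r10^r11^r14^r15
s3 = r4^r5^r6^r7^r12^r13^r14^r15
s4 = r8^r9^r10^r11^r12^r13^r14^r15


s1=0, s2=1, s3=1, s4=1

Syndrome = 14 (error at position 14)


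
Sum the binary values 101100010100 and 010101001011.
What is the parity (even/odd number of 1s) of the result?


101100010100 = 2836
010101001011 = 1355
Sum = 4191 = 1000001011111
1s count = 7

odd parity (7 ones in 1000001011111)


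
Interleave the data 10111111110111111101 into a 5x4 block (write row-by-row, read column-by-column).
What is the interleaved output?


Matrix:
  1011
  1111
  1101
  1111
  1101
Read columns: 11111011111101011111

11111011111101011111


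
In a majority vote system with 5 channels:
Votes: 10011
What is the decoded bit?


Ones: 3 out of 5
Threshold: 3

1 (3/5 voted 1)


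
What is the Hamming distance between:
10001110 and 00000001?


XOR: 10001111
Count of 1s: 5

5


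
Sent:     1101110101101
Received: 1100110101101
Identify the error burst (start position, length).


XOR: 0001000000000

Burst at position 3, length 1


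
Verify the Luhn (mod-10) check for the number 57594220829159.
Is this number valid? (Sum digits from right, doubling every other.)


Luhn sum = 61
61 mod 10 = 1

Invalid (Luhn sum mod 10 = 1)


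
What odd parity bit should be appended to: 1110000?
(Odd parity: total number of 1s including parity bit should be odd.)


Number of 1s in data: 3
Parity bit: 0

0


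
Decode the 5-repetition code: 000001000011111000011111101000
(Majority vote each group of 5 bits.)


Groups: 00000, 10000, 11111, 00001, 11111, 01000
Majority votes: 001010

001010


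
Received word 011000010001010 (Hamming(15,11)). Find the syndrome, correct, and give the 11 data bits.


Syndrome = 11: error at position 11

Data: 10000011010 (corrected bit 11)


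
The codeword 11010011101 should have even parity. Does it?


Number of 1s: 7

No, parity error (7 ones)


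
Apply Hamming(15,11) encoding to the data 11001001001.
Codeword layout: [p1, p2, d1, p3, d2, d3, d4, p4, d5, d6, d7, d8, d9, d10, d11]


Parity bits: p1=0, p2=0, p3=1, p4=1

001110011001001


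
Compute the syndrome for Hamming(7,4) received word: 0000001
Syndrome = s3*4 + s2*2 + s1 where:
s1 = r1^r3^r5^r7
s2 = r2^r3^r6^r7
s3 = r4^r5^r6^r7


s1=1, s2=1, s3=1

Syndrome = 7 (error at position 7)


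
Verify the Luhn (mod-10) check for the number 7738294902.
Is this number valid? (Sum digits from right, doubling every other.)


Luhn sum = 58
58 mod 10 = 8

Invalid (Luhn sum mod 10 = 8)


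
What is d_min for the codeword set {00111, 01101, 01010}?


Comparing all pairs, minimum distance: 2
Can detect 1 errors, correct 0 errors

2


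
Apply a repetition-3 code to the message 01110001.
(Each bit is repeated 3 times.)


Each bit -> 3 copies

000111111111000000000111


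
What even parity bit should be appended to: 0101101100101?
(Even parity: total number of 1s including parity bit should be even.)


Number of 1s in data: 7
Parity bit: 1

1


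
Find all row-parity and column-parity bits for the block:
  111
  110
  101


Row parities: 100
Column parities: 100

Row P: 100, Col P: 100, Corner: 1


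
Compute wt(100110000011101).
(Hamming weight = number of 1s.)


Counting 1s in 100110000011101

7


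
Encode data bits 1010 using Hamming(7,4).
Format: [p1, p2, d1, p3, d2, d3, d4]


Parity bits: p1=1, p2=0, p3=1

1011010


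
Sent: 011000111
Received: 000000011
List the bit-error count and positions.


XOR: 011000100

3 error(s) at position(s): 1, 2, 6


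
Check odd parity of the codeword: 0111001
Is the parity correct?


Number of 1s: 4

No, parity error (4 ones)


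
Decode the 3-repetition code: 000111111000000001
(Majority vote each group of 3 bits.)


Groups: 000, 111, 111, 000, 000, 001
Majority votes: 011000

011000


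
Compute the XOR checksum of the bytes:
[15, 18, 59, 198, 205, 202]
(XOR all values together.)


XOR chain: 15 ^ 18 ^ 59 ^ 198 ^ 205 ^ 202 = 231

231


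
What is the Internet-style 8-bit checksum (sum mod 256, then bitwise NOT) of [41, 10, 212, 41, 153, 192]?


Sum = 649 mod 256 = 137
Complement = 118

118


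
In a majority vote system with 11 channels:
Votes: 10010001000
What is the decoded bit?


Ones: 3 out of 11
Threshold: 6

0 (3/11 voted 1)


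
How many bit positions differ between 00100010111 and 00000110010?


XOR: 00100100101
Count of 1s: 4

4


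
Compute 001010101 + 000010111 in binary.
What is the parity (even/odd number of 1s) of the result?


001010101 = 85
000010111 = 23
Sum = 108 = 1101100
1s count = 4

even parity (4 ones in 1101100)


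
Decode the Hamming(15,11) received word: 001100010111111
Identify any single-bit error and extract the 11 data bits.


Syndrome = 14: error at position 14

Data: 10000111101 (corrected bit 14)


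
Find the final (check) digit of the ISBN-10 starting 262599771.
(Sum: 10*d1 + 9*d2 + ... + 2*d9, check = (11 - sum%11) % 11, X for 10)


Weighted sum: 275
275 mod 11 = 0

Check digit: 0


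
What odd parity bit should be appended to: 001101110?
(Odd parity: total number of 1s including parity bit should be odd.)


Number of 1s in data: 5
Parity bit: 0

0


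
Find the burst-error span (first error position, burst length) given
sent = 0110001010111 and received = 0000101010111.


XOR: 0110100000000

Burst at position 1, length 4


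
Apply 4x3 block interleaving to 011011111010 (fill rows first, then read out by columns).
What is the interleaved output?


Matrix:
  011
  011
  111
  010
Read columns: 001011111110

001011111110


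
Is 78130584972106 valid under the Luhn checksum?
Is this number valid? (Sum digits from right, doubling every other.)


Luhn sum = 61
61 mod 10 = 1

Invalid (Luhn sum mod 10 = 1)


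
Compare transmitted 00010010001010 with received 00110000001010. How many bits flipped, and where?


XOR: 00100010000000

2 error(s) at position(s): 2, 6


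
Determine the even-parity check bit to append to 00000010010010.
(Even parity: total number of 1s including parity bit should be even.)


Number of 1s in data: 3
Parity bit: 1

1


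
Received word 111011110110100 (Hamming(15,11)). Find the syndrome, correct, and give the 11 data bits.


Syndrome = 0: no error detected

Data: 11110110100 (no errors)


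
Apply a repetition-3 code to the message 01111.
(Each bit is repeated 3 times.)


Each bit -> 3 copies

000111111111111


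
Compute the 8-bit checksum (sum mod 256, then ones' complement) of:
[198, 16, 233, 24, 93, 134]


Sum = 698 mod 256 = 186
Complement = 69

69


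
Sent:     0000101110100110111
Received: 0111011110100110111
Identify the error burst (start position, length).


XOR: 0111110000000000000

Burst at position 1, length 5


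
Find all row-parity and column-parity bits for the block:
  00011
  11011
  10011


Row parities: 001
Column parities: 01011

Row P: 001, Col P: 01011, Corner: 1


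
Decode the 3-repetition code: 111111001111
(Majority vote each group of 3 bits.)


Groups: 111, 111, 001, 111
Majority votes: 1101

1101


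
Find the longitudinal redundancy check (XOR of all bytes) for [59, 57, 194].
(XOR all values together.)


XOR chain: 59 ^ 57 ^ 194 = 192

192


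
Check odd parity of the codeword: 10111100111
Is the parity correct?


Number of 1s: 8

No, parity error (8 ones)


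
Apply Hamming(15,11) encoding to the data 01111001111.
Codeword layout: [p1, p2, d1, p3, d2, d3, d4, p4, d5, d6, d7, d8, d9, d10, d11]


Parity bits: p1=1, p2=0, p3=1, p4=1

100111111001111


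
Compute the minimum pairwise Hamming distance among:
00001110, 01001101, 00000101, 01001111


Comparing all pairs, minimum distance: 1
Can detect 0 errors, correct 0 errors

1


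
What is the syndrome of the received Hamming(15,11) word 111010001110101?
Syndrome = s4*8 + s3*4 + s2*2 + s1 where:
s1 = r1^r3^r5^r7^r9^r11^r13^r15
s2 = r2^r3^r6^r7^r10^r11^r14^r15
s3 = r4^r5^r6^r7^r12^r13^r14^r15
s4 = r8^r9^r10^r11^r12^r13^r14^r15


s1=1, s2=1, s3=1, s4=1

Syndrome = 15 (error at position 15)


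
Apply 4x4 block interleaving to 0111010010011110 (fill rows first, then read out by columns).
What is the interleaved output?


Matrix:
  0111
  0100
  1001
  1110
Read columns: 0011110110011010

0011110110011010


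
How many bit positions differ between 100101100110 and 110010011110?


XOR: 010111111000
Count of 1s: 7

7


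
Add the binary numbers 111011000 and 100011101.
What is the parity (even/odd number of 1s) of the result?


111011000 = 472
100011101 = 285
Sum = 757 = 1011110101
1s count = 7

odd parity (7 ones in 1011110101)


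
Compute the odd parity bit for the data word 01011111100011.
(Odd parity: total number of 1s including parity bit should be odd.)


Number of 1s in data: 9
Parity bit: 0

0


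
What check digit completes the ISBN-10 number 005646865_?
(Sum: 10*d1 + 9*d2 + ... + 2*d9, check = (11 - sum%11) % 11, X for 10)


Weighted sum: 196
196 mod 11 = 9

Check digit: 2


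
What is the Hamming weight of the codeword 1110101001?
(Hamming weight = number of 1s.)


Counting 1s in 1110101001

6


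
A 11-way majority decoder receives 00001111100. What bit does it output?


Ones: 5 out of 11
Threshold: 6

0 (5/11 voted 1)


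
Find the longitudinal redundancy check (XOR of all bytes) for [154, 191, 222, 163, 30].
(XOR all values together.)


XOR chain: 154 ^ 191 ^ 222 ^ 163 ^ 30 = 70

70


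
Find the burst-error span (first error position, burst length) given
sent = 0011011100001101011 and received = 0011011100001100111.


XOR: 0000000000000001100

Burst at position 15, length 2


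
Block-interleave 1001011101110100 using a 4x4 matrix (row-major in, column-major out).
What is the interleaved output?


Matrix:
  1001
  0111
  0111
  0100
Read columns: 1000011101101110

1000011101101110


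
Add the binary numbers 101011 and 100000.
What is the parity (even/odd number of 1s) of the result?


101011 = 43
100000 = 32
Sum = 75 = 1001011
1s count = 4

even parity (4 ones in 1001011)


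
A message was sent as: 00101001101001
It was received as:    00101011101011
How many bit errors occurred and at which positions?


XOR: 00000010000010

2 error(s) at position(s): 6, 12


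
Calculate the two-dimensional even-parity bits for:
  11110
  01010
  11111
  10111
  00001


Row parities: 00101
Column parities: 11101

Row P: 00101, Col P: 11101, Corner: 0


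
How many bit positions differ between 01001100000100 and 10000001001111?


XOR: 11001101001011
Count of 1s: 8

8


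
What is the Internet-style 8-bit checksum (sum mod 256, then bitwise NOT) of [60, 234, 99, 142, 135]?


Sum = 670 mod 256 = 158
Complement = 97

97


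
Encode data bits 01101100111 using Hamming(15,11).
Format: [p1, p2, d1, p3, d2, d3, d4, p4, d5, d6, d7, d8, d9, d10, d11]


Parity bits: p1=0, p2=0, p3=1, p4=1

000111011100111


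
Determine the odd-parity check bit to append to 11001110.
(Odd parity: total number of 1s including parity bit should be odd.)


Number of 1s in data: 5
Parity bit: 0

0


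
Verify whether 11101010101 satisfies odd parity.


Number of 1s: 7

Yes, parity is correct (7 ones)


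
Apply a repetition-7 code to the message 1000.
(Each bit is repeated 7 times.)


Each bit -> 7 copies

1111111000000000000000000000


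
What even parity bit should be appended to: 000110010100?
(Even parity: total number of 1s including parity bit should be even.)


Number of 1s in data: 4
Parity bit: 0

0


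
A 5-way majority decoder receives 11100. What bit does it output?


Ones: 3 out of 5
Threshold: 3

1 (3/5 voted 1)


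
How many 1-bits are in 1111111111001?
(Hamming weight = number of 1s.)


Counting 1s in 1111111111001

11


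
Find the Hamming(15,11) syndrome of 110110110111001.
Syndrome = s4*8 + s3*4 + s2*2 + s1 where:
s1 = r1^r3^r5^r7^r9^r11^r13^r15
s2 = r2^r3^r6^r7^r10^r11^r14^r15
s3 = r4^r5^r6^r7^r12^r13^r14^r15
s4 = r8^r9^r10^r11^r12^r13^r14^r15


s1=1, s2=1, s3=1, s4=1

Syndrome = 15 (error at position 15)


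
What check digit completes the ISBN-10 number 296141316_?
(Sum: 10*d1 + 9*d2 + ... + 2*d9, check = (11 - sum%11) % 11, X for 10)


Weighted sum: 212
212 mod 11 = 3

Check digit: 8


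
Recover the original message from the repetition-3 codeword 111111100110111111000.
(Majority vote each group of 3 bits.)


Groups: 111, 111, 100, 110, 111, 111, 000
Majority votes: 1101110

1101110


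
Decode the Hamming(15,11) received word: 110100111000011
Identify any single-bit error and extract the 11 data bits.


Syndrome = 0: no error detected

Data: 00011000011 (no errors)


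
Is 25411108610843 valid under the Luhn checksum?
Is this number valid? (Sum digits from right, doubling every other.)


Luhn sum = 52
52 mod 10 = 2

Invalid (Luhn sum mod 10 = 2)


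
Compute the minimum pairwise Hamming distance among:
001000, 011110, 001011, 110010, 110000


Comparing all pairs, minimum distance: 1
Can detect 0 errors, correct 0 errors

1


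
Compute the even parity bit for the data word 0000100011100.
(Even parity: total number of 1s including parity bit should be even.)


Number of 1s in data: 4
Parity bit: 0

0


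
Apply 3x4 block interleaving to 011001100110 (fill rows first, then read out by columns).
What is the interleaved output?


Matrix:
  0110
  0110
  0110
Read columns: 000111111000

000111111000


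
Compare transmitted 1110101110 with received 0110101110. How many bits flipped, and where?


XOR: 1000000000

1 error(s) at position(s): 0


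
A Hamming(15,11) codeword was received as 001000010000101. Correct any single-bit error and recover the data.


Syndrome = 9: error at position 9

Data: 10001000101 (corrected bit 9)


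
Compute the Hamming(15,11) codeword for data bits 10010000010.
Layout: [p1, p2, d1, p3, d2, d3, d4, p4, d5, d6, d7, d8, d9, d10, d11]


Parity bits: p1=0, p2=1, p3=0, p4=1

011000110000010


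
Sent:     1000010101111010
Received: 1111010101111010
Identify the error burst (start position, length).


XOR: 0111000000000000

Burst at position 1, length 3


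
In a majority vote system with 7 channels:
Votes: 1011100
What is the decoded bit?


Ones: 4 out of 7
Threshold: 4

1 (4/7 voted 1)


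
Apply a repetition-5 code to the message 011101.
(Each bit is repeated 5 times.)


Each bit -> 5 copies

000001111111111111110000011111


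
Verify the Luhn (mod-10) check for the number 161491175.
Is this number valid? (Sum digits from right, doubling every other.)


Luhn sum = 35
35 mod 10 = 5

Invalid (Luhn sum mod 10 = 5)


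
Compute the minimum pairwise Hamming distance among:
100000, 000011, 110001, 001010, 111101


Comparing all pairs, minimum distance: 2
Can detect 1 errors, correct 0 errors

2


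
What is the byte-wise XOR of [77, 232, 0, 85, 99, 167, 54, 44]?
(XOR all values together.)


XOR chain: 77 ^ 232 ^ 0 ^ 85 ^ 99 ^ 167 ^ 54 ^ 44 = 46

46


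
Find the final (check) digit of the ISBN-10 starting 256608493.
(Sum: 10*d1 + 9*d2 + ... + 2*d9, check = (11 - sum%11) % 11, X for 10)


Weighted sum: 244
244 mod 11 = 2

Check digit: 9


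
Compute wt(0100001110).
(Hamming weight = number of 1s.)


Counting 1s in 0100001110

4


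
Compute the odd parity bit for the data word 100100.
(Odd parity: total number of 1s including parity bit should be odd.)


Number of 1s in data: 2
Parity bit: 1

1


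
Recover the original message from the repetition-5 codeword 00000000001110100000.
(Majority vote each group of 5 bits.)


Groups: 00000, 00000, 11101, 00000
Majority votes: 0010

0010


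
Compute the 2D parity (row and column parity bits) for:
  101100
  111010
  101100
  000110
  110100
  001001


Row parities: 101010
Column parities: 000001

Row P: 101010, Col P: 000001, Corner: 1


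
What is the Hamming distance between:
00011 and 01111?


XOR: 01100
Count of 1s: 2

2


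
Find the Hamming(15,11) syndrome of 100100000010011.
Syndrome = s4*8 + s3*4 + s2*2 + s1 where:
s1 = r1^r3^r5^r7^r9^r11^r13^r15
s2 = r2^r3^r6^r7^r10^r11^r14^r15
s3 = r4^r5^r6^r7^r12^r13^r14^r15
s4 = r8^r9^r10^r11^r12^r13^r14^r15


s1=1, s2=1, s3=1, s4=1

Syndrome = 15 (error at position 15)


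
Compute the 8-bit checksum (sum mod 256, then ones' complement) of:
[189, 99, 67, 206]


Sum = 561 mod 256 = 49
Complement = 206

206


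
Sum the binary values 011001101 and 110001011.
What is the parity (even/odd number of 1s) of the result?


011001101 = 205
110001011 = 395
Sum = 600 = 1001011000
1s count = 4

even parity (4 ones in 1001011000)


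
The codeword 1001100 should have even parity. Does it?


Number of 1s: 3

No, parity error (3 ones)


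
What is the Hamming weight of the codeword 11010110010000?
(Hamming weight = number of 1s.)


Counting 1s in 11010110010000

6


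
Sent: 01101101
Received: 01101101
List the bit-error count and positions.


XOR: 00000000

0 errors (received matches sent)


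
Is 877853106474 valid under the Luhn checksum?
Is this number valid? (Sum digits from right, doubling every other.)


Luhn sum = 49
49 mod 10 = 9

Invalid (Luhn sum mod 10 = 9)


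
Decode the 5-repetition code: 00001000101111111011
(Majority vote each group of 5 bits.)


Groups: 00001, 00010, 11111, 11011
Majority votes: 0011

0011


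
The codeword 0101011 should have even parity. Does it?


Number of 1s: 4

Yes, parity is correct (4 ones)


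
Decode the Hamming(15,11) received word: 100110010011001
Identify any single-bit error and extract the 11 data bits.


Syndrome = 0: no error detected

Data: 01000011001 (no errors)


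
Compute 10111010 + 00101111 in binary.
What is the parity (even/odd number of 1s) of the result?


10111010 = 186
00101111 = 47
Sum = 233 = 11101001
1s count = 5

odd parity (5 ones in 11101001)


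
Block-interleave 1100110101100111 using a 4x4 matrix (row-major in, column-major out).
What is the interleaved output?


Matrix:
  1100
  1101
  0110
  0111
Read columns: 1100111100110101

1100111100110101


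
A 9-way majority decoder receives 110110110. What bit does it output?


Ones: 6 out of 9
Threshold: 5

1 (6/9 voted 1)


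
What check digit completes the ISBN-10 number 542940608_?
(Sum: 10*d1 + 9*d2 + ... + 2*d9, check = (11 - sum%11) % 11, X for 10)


Weighted sum: 229
229 mod 11 = 9

Check digit: 2


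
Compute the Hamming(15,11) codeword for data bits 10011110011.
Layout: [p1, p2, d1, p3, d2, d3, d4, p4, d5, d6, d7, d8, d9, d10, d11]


Parity bits: p1=1, p2=0, p3=1, p4=1

101100111110011


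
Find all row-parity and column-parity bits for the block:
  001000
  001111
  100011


Row parities: 101
Column parities: 100100

Row P: 101, Col P: 100100, Corner: 0


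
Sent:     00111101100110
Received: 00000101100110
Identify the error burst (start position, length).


XOR: 00111000000000

Burst at position 2, length 3


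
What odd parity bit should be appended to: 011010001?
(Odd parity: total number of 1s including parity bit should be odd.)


Number of 1s in data: 4
Parity bit: 1

1


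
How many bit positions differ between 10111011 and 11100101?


XOR: 01011110
Count of 1s: 5

5


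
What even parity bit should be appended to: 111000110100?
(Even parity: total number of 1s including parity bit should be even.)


Number of 1s in data: 6
Parity bit: 0

0


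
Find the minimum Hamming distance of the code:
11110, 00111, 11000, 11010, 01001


Comparing all pairs, minimum distance: 1
Can detect 0 errors, correct 0 errors

1


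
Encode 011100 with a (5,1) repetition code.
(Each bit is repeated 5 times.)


Each bit -> 5 copies

000001111111111111110000000000


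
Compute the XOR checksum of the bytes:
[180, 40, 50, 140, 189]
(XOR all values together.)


XOR chain: 180 ^ 40 ^ 50 ^ 140 ^ 189 = 159

159


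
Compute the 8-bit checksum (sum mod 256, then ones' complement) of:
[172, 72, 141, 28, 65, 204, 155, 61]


Sum = 898 mod 256 = 130
Complement = 125

125


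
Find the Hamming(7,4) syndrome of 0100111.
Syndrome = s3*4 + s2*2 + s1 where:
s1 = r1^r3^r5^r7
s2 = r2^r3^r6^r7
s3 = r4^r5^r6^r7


s1=0, s2=1, s3=1

Syndrome = 6 (error at position 6)


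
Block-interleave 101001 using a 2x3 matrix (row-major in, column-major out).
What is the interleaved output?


Matrix:
  101
  001
Read columns: 100011

100011


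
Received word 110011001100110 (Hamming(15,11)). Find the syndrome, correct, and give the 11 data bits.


Syndrome = 0: no error detected

Data: 01101100110 (no errors)


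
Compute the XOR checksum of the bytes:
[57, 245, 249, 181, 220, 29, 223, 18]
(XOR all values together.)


XOR chain: 57 ^ 245 ^ 249 ^ 181 ^ 220 ^ 29 ^ 223 ^ 18 = 140

140


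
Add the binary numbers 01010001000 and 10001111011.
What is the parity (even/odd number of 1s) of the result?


01010001000 = 648
10001111011 = 1147
Sum = 1795 = 11100000011
1s count = 5

odd parity (5 ones in 11100000011)


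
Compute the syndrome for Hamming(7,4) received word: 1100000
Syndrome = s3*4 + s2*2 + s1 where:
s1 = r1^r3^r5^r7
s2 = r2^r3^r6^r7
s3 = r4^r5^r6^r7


s1=1, s2=1, s3=0

Syndrome = 3 (error at position 3)


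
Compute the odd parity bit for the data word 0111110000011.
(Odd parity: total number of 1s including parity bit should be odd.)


Number of 1s in data: 7
Parity bit: 0

0


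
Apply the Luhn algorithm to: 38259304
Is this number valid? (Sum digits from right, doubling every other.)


Luhn sum = 39
39 mod 10 = 9

Invalid (Luhn sum mod 10 = 9)


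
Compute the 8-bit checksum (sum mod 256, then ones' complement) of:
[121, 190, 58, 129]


Sum = 498 mod 256 = 242
Complement = 13

13


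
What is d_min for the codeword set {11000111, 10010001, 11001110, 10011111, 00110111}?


Comparing all pairs, minimum distance: 2
Can detect 1 errors, correct 0 errors

2


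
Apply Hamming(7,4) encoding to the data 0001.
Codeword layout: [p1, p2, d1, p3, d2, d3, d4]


Parity bits: p1=1, p2=1, p3=1

1101001


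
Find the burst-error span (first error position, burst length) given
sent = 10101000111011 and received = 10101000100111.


XOR: 00000000011100

Burst at position 9, length 3


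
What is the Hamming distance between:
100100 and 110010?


XOR: 010110
Count of 1s: 3

3


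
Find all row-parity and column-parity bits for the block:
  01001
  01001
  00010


Row parities: 001
Column parities: 00010

Row P: 001, Col P: 00010, Corner: 1


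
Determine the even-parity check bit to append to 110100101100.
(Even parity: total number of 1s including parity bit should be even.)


Number of 1s in data: 6
Parity bit: 0

0


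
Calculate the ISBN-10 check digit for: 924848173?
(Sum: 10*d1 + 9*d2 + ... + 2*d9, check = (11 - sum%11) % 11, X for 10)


Weighted sum: 291
291 mod 11 = 5

Check digit: 6


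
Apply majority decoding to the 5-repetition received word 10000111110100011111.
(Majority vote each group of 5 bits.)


Groups: 10000, 11111, 01000, 11111
Majority votes: 0101

0101


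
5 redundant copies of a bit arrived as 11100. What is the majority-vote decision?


Ones: 3 out of 5
Threshold: 3

1 (3/5 voted 1)


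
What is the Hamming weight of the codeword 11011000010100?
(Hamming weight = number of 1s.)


Counting 1s in 11011000010100

6


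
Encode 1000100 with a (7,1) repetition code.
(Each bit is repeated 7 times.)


Each bit -> 7 copies

1111111000000000000000000000111111100000000000000


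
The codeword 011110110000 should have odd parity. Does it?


Number of 1s: 6

No, parity error (6 ones)


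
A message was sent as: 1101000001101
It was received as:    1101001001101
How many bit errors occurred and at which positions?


XOR: 0000001000000

1 error(s) at position(s): 6


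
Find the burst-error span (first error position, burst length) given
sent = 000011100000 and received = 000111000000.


XOR: 000100100000

Burst at position 3, length 4


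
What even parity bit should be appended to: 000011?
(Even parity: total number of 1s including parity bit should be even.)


Number of 1s in data: 2
Parity bit: 0

0


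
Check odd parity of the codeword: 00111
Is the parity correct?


Number of 1s: 3

Yes, parity is correct (3 ones)


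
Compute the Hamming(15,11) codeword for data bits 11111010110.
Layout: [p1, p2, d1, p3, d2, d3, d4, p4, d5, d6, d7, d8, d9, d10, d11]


Parity bits: p1=0, p2=1, p3=1, p4=0

011111101010110


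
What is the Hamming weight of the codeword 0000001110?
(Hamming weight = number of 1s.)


Counting 1s in 0000001110

3


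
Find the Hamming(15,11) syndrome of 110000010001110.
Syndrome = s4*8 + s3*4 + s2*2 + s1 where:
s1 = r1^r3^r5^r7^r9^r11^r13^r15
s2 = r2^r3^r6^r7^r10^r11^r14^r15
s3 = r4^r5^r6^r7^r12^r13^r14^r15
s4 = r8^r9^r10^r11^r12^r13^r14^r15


s1=0, s2=0, s3=1, s4=0

Syndrome = 4 (error at position 4)


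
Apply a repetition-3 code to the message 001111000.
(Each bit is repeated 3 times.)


Each bit -> 3 copies

000000111111111111000000000


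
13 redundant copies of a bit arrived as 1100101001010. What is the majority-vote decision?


Ones: 6 out of 13
Threshold: 7

0 (6/13 voted 1)


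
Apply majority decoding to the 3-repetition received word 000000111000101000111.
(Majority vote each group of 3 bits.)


Groups: 000, 000, 111, 000, 101, 000, 111
Majority votes: 0010101

0010101


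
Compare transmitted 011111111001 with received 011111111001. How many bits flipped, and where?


XOR: 000000000000

0 errors (received matches sent)


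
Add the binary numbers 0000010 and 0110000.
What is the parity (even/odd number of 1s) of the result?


0000010 = 2
0110000 = 48
Sum = 50 = 110010
1s count = 3

odd parity (3 ones in 110010)


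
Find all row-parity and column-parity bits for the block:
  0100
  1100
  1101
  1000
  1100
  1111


Row parities: 101100
Column parities: 1110

Row P: 101100, Col P: 1110, Corner: 1


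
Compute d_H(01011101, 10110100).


XOR: 11101001
Count of 1s: 5

5


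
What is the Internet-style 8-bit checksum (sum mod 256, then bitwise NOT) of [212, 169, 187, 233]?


Sum = 801 mod 256 = 33
Complement = 222

222


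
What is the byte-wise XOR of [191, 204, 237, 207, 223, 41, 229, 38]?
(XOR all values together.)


XOR chain: 191 ^ 204 ^ 237 ^ 207 ^ 223 ^ 41 ^ 229 ^ 38 = 100

100


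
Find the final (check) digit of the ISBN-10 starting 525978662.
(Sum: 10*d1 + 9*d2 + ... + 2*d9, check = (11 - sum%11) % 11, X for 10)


Weighted sum: 299
299 mod 11 = 2

Check digit: 9


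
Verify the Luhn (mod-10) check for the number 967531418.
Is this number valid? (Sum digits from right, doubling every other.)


Luhn sum = 39
39 mod 10 = 9

Invalid (Luhn sum mod 10 = 9)


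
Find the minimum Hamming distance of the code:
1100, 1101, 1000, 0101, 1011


Comparing all pairs, minimum distance: 1
Can detect 0 errors, correct 0 errors

1


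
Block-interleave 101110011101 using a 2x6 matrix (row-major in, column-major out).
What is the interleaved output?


Matrix:
  101110
  011101
Read columns: 100111111001

100111111001


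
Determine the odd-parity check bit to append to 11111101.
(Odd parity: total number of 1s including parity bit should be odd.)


Number of 1s in data: 7
Parity bit: 0

0


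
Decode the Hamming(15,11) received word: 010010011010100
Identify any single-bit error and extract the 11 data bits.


Syndrome = 0: no error detected

Data: 01001010100 (no errors)


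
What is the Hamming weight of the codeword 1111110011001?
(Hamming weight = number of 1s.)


Counting 1s in 1111110011001

9


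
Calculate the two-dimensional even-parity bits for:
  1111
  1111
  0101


Row parities: 000
Column parities: 0101

Row P: 000, Col P: 0101, Corner: 0


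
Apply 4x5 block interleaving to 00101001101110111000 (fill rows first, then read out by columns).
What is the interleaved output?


Matrix:
  00101
  00110
  11101
  11000
Read columns: 00110011111001001010

00110011111001001010


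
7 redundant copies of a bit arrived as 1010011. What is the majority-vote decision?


Ones: 4 out of 7
Threshold: 4

1 (4/7 voted 1)


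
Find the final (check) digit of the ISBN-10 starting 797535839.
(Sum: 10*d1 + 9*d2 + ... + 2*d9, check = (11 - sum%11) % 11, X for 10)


Weighted sum: 344
344 mod 11 = 3

Check digit: 8


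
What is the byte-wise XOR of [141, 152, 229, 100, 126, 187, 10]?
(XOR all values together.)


XOR chain: 141 ^ 152 ^ 229 ^ 100 ^ 126 ^ 187 ^ 10 = 91

91


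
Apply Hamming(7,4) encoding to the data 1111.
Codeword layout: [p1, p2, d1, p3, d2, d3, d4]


Parity bits: p1=1, p2=1, p3=1

1111111


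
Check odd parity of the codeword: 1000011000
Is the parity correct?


Number of 1s: 3

Yes, parity is correct (3 ones)


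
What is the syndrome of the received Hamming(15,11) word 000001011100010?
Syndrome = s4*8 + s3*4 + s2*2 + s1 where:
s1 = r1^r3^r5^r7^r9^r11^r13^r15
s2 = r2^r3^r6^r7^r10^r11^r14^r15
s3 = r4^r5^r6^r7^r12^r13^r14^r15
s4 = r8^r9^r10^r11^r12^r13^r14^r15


s1=1, s2=1, s3=0, s4=0

Syndrome = 3 (error at position 3)


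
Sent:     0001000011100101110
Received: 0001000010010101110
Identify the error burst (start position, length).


XOR: 0000000001110000000

Burst at position 9, length 3


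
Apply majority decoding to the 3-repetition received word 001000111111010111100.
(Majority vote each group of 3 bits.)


Groups: 001, 000, 111, 111, 010, 111, 100
Majority votes: 0011010

0011010


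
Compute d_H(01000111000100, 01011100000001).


XOR: 00011011000101
Count of 1s: 6

6


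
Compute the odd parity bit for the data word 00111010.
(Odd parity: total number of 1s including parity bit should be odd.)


Number of 1s in data: 4
Parity bit: 1

1


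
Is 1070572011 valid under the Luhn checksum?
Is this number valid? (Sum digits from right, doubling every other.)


Luhn sum = 22
22 mod 10 = 2

Invalid (Luhn sum mod 10 = 2)


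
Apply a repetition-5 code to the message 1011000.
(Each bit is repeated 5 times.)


Each bit -> 5 copies

11111000001111111111000000000000000


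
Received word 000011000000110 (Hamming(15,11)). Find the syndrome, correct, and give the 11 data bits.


Syndrome = 0: no error detected

Data: 01100000110 (no errors)


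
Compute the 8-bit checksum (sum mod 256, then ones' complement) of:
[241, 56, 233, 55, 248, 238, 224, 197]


Sum = 1492 mod 256 = 212
Complement = 43

43


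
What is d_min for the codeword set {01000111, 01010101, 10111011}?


Comparing all pairs, minimum distance: 2
Can detect 1 errors, correct 0 errors

2


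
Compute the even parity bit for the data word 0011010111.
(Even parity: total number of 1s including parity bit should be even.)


Number of 1s in data: 6
Parity bit: 0

0


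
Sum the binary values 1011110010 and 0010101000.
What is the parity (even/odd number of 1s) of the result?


1011110010 = 754
0010101000 = 168
Sum = 922 = 1110011010
1s count = 6

even parity (6 ones in 1110011010)


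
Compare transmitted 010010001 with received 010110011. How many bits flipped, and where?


XOR: 000100010

2 error(s) at position(s): 3, 7


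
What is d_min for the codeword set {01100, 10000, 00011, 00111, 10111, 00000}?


Comparing all pairs, minimum distance: 1
Can detect 0 errors, correct 0 errors

1


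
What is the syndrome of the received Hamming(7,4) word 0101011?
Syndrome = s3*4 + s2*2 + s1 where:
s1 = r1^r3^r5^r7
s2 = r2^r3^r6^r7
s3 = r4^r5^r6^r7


s1=1, s2=1, s3=1

Syndrome = 7 (error at position 7)


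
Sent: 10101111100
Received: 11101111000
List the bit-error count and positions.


XOR: 01000000100

2 error(s) at position(s): 1, 8


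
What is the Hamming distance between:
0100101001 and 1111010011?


XOR: 1011111010
Count of 1s: 7

7


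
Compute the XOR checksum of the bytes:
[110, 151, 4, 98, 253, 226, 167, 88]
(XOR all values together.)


XOR chain: 110 ^ 151 ^ 4 ^ 98 ^ 253 ^ 226 ^ 167 ^ 88 = 127

127


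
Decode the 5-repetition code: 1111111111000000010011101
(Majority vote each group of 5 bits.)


Groups: 11111, 11111, 00000, 00100, 11101
Majority votes: 11001

11001


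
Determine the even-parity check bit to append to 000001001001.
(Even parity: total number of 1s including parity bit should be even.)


Number of 1s in data: 3
Parity bit: 1

1


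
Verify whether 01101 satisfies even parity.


Number of 1s: 3

No, parity error (3 ones)


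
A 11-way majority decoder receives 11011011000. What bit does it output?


Ones: 6 out of 11
Threshold: 6

1 (6/11 voted 1)


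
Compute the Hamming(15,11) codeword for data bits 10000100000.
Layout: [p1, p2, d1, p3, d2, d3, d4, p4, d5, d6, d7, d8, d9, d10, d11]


Parity bits: p1=1, p2=0, p3=0, p4=1

101000010100000


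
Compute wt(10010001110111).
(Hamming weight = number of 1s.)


Counting 1s in 10010001110111

8


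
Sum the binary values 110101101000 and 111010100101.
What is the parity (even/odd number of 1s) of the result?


110101101000 = 3432
111010100101 = 3749
Sum = 7181 = 1110000001101
1s count = 6

even parity (6 ones in 1110000001101)


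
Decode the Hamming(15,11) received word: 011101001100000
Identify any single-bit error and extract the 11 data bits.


Syndrome = 0: no error detected

Data: 10101100000 (no errors)


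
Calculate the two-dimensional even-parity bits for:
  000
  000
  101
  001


Row parities: 0001
Column parities: 100

Row P: 0001, Col P: 100, Corner: 1


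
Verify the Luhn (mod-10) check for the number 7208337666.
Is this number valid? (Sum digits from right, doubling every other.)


Luhn sum = 44
44 mod 10 = 4

Invalid (Luhn sum mod 10 = 4)


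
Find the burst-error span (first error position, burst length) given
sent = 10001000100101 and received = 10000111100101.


XOR: 00001111000000

Burst at position 4, length 4


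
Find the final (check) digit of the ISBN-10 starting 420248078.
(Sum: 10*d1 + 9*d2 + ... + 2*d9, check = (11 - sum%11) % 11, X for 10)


Weighted sum: 173
173 mod 11 = 8

Check digit: 3


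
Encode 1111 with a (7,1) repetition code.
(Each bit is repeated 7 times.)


Each bit -> 7 copies

1111111111111111111111111111


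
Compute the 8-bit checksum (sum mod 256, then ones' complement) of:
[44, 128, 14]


Sum = 186 mod 256 = 186
Complement = 69

69


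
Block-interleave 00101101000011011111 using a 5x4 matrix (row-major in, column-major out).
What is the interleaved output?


Matrix:
  0010
  1101
  0000
  1101
  1111
Read columns: 01011010111000101011

01011010111000101011


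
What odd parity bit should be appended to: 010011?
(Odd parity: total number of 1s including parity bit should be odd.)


Number of 1s in data: 3
Parity bit: 0

0


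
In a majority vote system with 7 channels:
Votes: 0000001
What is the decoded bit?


Ones: 1 out of 7
Threshold: 4

0 (1/7 voted 1)


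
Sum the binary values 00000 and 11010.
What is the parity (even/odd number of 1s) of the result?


00000 = 0
11010 = 26
Sum = 26 = 11010
1s count = 3

odd parity (3 ones in 11010)
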